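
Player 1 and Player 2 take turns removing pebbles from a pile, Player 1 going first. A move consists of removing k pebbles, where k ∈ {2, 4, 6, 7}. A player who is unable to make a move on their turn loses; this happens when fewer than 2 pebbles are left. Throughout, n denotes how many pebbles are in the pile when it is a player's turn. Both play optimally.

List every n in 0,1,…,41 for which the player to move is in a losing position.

Compute win/loss labels from the base case upward. A position with no move is L. Any other position is W if it can reach an L in one move, else L.
n=0: no move → L
n=1: no move → L
n=2: can move to 0, which is L ⇒ W
n=3: can move to 1, which is L ⇒ W
n=4: can move to 0, which is L ⇒ W
n=5: can move to 1, which is L ⇒ W
n=6: can move to 0, which is L ⇒ W
n=7: can move to 1, which is L ⇒ W
n=8: can move to 1, which is L ⇒ W
n=9: moves to 7(W), 5(W), 3(W), 2(W); every one is W ⇒ L
n=10: moves to 8(W), 6(W), 4(W), 3(W); every one is W ⇒ L
n=11: can move to 9, which is L ⇒ W
n=12: can move to 10, which is L ⇒ W
n=13: can move to 9, which is L ⇒ W
n=14: can move to 10, which is L ⇒ W
n=15: can move to 9, which is L ⇒ W
n=16: can move to 10, which is L ⇒ W
n=17: can move to 10, which is L ⇒ W
n=18: moves to 16(W), 14(W), 12(W), 11(W); every one is W ⇒ L
n=19: moves to 17(W), 15(W), 13(W), 12(W); every one is W ⇒ L
n=20: can move to 18, which is L ⇒ W
n=21: can move to 19, which is L ⇒ W
n=22: can move to 18, which is L ⇒ W
n=23: can move to 19, which is L ⇒ W
n=24: can move to 18, which is L ⇒ W
n=25: can move to 19, which is L ⇒ W
n=26: can move to 19, which is L ⇒ W
n=27: moves to 25(W), 23(W), 21(W), 20(W); every one is W ⇒ L
n=28: moves to 26(W), 24(W), 22(W), 21(W); every one is W ⇒ L
n=29: can move to 27, which is L ⇒ W
n=30: can move to 28, which is L ⇒ W
n=31: can move to 27, which is L ⇒ W
n=32: can move to 28, which is L ⇒ W
n=33: can move to 27, which is L ⇒ W
n=34: can move to 28, which is L ⇒ W
n=35: can move to 28, which is L ⇒ W
n=36: moves to 34(W), 32(W), 30(W), 29(W); every one is W ⇒ L
n=37: moves to 35(W), 33(W), 31(W), 30(W); every one is W ⇒ L
n=38: can move to 36, which is L ⇒ W
n=39: can move to 37, which is L ⇒ W
n=40: can move to 36, which is L ⇒ W
n=41: can move to 37, which is L ⇒ W
Reading off the rows marked L gives the requested list; there are 10 such values of n.

0, 1, 9, 10, 18, 19, 27, 28, 36, 37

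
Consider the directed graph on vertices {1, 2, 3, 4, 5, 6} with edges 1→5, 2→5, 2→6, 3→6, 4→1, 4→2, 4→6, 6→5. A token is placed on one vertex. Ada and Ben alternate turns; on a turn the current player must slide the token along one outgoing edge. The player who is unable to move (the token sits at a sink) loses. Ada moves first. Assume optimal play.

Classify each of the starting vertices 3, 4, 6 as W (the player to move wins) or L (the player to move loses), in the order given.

3: L, 4: L, 6: W

Build the W/L table. Terminal = L. A non-terminal position is W if it has a move to some L; otherwise it is L.
Every edge goes from a vertex to one that appears earlier in the order 5, 6, 1, 2, 4, 3, so processing vertices in that order labels each vertex after all of its successors.
5: no outgoing edge → L
6: W (go to 5, an L position)
1: W (go to 5, an L position)
2: W (go to 5, an L position)
4: L (options 2(W), 1(W), 6(W) are all W)
3: L (sole option 6(W) is W)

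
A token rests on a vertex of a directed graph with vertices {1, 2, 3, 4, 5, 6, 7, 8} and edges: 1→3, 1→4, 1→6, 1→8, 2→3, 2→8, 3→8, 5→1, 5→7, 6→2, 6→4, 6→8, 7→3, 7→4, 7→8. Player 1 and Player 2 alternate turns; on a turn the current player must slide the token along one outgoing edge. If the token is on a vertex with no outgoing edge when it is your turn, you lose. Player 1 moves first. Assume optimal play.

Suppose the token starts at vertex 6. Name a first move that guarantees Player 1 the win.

Classify positions by backward induction: terminal positions (no move available) are L. From any other position, the mover wins iff some move reaches an L.
Every edge goes from a vertex to one that appears earlier in the order 8, 4, 3, 2, 7, 6, 1, 5, so processing vertices in that order labels each vertex after all of its successors.
8: no outgoing edge → L
4: no outgoing edge → L
3: W (go to 8, an L position)
2: W (go to 8, an L position)
7: W (go to 4, an L position)
6: W (go to 4, an L position)
1: W (go to 4, an L position)
5: L (options 1(W), 7(W) are all W)
From 6, the L positions reachable in one move are: 4, 8. Any move reaching one of these is winning.

Move to 4.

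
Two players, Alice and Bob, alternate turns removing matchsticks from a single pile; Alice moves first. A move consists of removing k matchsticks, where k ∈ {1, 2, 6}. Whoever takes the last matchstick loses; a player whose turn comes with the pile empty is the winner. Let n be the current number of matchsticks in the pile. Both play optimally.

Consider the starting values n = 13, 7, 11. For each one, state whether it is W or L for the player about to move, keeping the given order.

Classify positions by backward induction: terminal positions (no move available) are W. From any other position, the mover wins iff some move reaches an L.
n=0: no move; the opponent has just taken the last matchstick and therefore loses → W
n=1: →0(W) only, which is W, so L
n=2: →1(L), so W
n=3: →1(L), so W
n=4: →3(W), 2(W) — all W, so L
n=5: →4(L), so W
n=6: →4(L), so W
n=7: →1(L), so W
n=8: →7(W), 6(W), 2(W) — all W, so L
n=9: →8(L), so W
n=10: →8(L), so W
n=11: →10(W), 9(W), 5(W) — all W, so L
n=12: →11(L), so W
n=13: →11(L), so W

13: W, 7: W, 11: L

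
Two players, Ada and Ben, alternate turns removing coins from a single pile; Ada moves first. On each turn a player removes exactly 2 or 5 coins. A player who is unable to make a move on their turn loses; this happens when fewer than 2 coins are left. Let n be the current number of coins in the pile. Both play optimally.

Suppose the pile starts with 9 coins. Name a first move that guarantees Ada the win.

Work bottom-up. With no move the player to move loses. Otherwise the position is W if at least one move leads to an L position for the opponent, and L if every move leads to a W.
n=0: no move → L
n=1: no move → L
n=2: can move to 0, which is L ⇒ W
n=3: can move to 1, which is L ⇒ W
n=4: the only move is to 2(W), a W ⇒ L
n=5: can move to 0, which is L ⇒ W
n=6: can move to 4, which is L ⇒ W
n=7: moves to 5(W), 2(W); every one is W ⇒ L
n=8: moves to 6(W), 3(W); every one is W ⇒ L
n=9: can move to 7, which is L ⇒ W
From 9, the L positions reachable in one move are: 7, 4. Any move reaching one of these is winning.

Remove 2, leaving 7.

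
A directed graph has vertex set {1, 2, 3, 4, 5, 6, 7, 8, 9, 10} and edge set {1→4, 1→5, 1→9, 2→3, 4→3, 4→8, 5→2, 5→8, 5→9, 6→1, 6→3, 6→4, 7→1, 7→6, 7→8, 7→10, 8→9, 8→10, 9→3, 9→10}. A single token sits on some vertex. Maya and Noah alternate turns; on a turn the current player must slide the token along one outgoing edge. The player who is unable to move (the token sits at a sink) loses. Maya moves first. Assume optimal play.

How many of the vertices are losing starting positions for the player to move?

Work bottom-up. With no move the player to move loses. Otherwise the position is W if at least one move leads to an L position for the opponent, and L if every move leads to a W.
Every edge goes from a vertex to one that appears earlier in the order 10, 3, 2, 9, 8, 5, 4, 1, 6, 7, so processing vertices in that order labels each vertex after all of its successors.
10: no outgoing edge → L
3: no outgoing edge → L
2: can move to 3, which is L ⇒ W
9: can move to 3, which is L ⇒ W
8: can move to 10, which is L ⇒ W
5: moves to 8(W), 9(W), 2(W); every one is W ⇒ L
4: can move to 3, which is L ⇒ W
1: can move to 5, which is L ⇒ W
6: can move to 3, which is L ⇒ W
7: can move to 10, which is L ⇒ W
The L vertices are 3, 5, 10; that is 3 in all.

3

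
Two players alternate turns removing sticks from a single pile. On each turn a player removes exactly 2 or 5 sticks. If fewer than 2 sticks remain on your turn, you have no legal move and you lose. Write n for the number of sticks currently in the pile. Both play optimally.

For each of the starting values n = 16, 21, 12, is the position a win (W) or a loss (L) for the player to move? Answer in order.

16: W, 21: L, 12: W

Work bottom-up. With no move the player to move loses. Otherwise the position is W if at least one move leads to an L position for the opponent, and L if every move leads to a W.
n=0: no move → L
n=1: no move → L
n=2: can move to 0, which is L ⇒ W
n=3: can move to 1, which is L ⇒ W
n=4: the only move is to 2(W), a W ⇒ L
n=5: can move to 0, which is L ⇒ W
n=6: can move to 4, which is L ⇒ W
n=7: moves to 5(W), 2(W); every one is W ⇒ L
n=8: moves to 6(W), 3(W); every one is W ⇒ L
n=9: can move to 7, which is L ⇒ W
n=10: can move to 8, which is L ⇒ W
n=11: moves to 9(W), 6(W); every one is W ⇒ L
n=12: can move to 7, which is L ⇒ W
n=13: can move to 11, which is L ⇒ W
n=14: moves to 12(W), 9(W); every one is W ⇒ L
n=15: moves to 13(W), 10(W); every one is W ⇒ L
n=16: can move to 14, which is L ⇒ W
n=17: can move to 15, which is L ⇒ W
n=18: moves to 16(W), 13(W); every one is W ⇒ L
n=19: can move to 14, which is L ⇒ W
n=20: can move to 18, which is L ⇒ W
n=21: moves to 19(W), 16(W); every one is W ⇒ L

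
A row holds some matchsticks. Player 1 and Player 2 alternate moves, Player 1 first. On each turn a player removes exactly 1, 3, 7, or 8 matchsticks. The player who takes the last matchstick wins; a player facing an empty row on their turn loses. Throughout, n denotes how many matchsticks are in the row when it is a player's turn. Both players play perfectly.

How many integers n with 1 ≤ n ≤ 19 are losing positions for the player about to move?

6

Build the W/L table. Terminal = L. A non-terminal position is W if it has a move to some L; otherwise it is L.
n=0: no move → L
n=1: →0(L), so W
n=2: →1(W) only, which is W, so L
n=3: →2(L), so W
n=4: →3(W), 1(W) — all W, so L
n=5: →4(L), so W
n=6: →5(W), 3(W) — all W, so L
n=7: →6(L), so W
n=8: →0(L), so W
n=9: →6(L), so W
n=10: →2(L), so W
n=11: →4(L), so W
n=12: →4(L), so W
n=13: →6(L), so W
n=14: →6(L), so W
n=15: →14(W), 12(W), 8(W), 7(W) — all W, so L
n=16: →15(L), so W
n=17: →16(W), 14(W), 10(W), 9(W) — all W, so L
n=18: →17(L), so W
n=19: →18(W), 16(W), 12(W), 11(W) — all W, so L
L entries with 1 ≤ n ≤ 19 (n=0 is outside the asked range and is not counted): n = 2, 4, 6, 15, 17, 19; that makes 6.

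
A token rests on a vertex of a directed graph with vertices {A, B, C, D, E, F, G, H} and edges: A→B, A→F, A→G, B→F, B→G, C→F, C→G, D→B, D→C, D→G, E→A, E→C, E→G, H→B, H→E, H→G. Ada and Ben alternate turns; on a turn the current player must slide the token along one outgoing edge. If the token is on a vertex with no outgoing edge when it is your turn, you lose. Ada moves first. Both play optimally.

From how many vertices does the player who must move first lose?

2

Use the standard recursion: the mover loses at a terminal position; elsewhere, the mover wins exactly when some move hands the opponent an L position.
Every edge goes from a vertex to one that appears earlier in the order G, F, B, A, C, E, D, H, so processing vertices in that order labels each vertex after all of its successors.
G: no outgoing edge → L
F: no outgoing edge → L
B: reaches L-position F → W
A: reaches L-position F → W
C: reaches L-position F → W
E: reaches L-position G → W
D: reaches L-position G → W
H: reaches L-position G → W
The L vertices are F, G; that is 2 in all.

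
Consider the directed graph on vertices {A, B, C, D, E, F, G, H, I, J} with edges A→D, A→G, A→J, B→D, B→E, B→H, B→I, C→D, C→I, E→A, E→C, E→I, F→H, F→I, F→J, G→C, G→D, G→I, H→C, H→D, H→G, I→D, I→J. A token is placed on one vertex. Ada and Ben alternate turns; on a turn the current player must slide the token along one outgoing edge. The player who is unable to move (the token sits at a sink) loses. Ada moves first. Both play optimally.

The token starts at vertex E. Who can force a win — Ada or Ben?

Work bottom-up. With no move the player to move loses. Otherwise the position is W if at least one move leads to an L position for the opponent, and L if every move leads to a W.
Every edge goes from a vertex to one that appears earlier in the order D, J, I, C, G, A, E, H, B, F, so processing vertices in that order labels each vertex after all of its successors.
D: no outgoing edge → L
J: no outgoing edge → L
I: reaches L-position J → W
C: reaches L-position D → W
G: reaches L-position D → W
A: reaches L-position J → W
E: only reaches A(W), C(W), I(W), all W → L
H: reaches L-position D → W
B: reaches L-position E → W
F: reaches L-position J → W
Every move from E reaches a W position, so the mover loses.

Ben wins.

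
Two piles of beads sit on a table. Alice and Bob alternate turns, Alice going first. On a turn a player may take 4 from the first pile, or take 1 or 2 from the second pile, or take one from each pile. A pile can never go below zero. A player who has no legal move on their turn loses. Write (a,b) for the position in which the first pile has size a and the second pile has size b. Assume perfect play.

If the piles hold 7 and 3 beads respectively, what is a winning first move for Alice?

Classify positions by backward induction: terminal positions (no move available) are L. From any other position, the mover wins iff some move reaches an L.
No move ever increases a pile, so every position that can arise here has a ≤ 7 and b ≤ 3; it is enough to label the cells with 0 ≤ a ≤ 7 and 0 ≤ b ≤ 3.
Every move lowers a or b (never raises either), so fill the grid row by row in increasing a, and left to right within a row: each cell's successors are then already labelled.
      b=0  b=1  b=2  b=3
a=0:    L    W    W    L
a=1:    L    W    W    L
a=2:    L    W    W    L
a=3:    L    W    W    L
a=4:    W    W    L    W
a=5:    W    L    W    W
a=6:    W    L    W    W
a=7:    W    L    W    W
Cells with no legal move (terminal, hence L): (0,0), (1,0), (2,0), (3,0).
The remaining L cells, each justified by listing all of its moves:
(0,3): L (options (0,2)(W), (0,1)(W) are all W)
(1,3): L (options (1,2)(W), (1,1)(W), (0,2)(W) are all W)
(2,3): L (options (2,2)(W), (2,1)(W), (1,2)(W) are all W)
(3,3): L (options (3,2)(W), (3,1)(W), (2,2)(W) are all W)
(4,2): L (options (0,2)(W), (4,1)(W), (4,0)(W), (3,1)(W) are all W)
(5,1): L (options (1,1)(W), (5,0)(W), (4,0)(W) are all W)
(6,1): L (options (2,1)(W), (6,0)(W), (5,0)(W) are all W)
(7,1): L (options (3,1)(W), (7,0)(W), (6,0)(W) are all W)
Every other cell has at least one move into one of the L cells above, so it is W.
From (7,3), the L positions reachable in one move are: (3,3), (7,1). Any move reaching one of these is winning.

Move to (3,3).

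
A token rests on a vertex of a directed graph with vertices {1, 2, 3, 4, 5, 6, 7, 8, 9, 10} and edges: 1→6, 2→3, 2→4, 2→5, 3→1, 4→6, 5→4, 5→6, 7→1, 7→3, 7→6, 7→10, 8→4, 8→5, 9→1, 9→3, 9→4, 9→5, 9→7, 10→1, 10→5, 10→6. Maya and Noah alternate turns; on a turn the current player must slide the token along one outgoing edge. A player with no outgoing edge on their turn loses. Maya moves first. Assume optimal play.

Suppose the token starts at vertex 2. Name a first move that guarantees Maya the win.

Move to 3.

Build the W/L table. Terminal = L. A non-terminal position is W if it has a move to some L; otherwise it is L.
Every edge goes from a vertex to one that appears earlier in the order 6, 4, 1, 5, 10, 3, 7, 9, 8, 2, so processing vertices in that order labels each vertex after all of its successors.
6: no outgoing edge → L
4: reaches L-position 6 → W
1: reaches L-position 6 → W
5: reaches L-position 6 → W
10: reaches L-position 6 → W
3: only reaches 1(W), which is W → L
7: reaches L-position 3 → W
9: reaches L-position 3 → W
8: only reaches 5(W), 4(W), all W → L
2: reaches L-position 3 → W
From 2, the L positions reachable in one move are: 3.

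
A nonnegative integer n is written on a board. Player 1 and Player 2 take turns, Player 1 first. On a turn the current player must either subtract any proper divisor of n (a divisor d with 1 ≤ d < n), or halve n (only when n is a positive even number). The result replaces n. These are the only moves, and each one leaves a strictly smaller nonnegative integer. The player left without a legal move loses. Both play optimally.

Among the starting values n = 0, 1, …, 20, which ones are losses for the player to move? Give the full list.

0, 1, 3, 5, 7, 9, 11, 13, 15, 17, 19

Use the standard recursion: the mover loses at a terminal position; elsewhere, the mover wins exactly when some move hands the opponent an L position.
n=0: no move → L
n=1: no move → L
n=2: →1(L), so W
n=3: →2(W) only, which is W, so L
n=4: →3(L), so W
n=5: →4(W) only, which is W, so L
n=6: →3(L), so W
n=7: →6(W) only, which is W, so L
n=8: →7(L), so W
n=9: →6(W), 8(W) — all W, so L
n=10: →5(L), so W
n=11: →10(W) only, which is W, so L
n=12: →9(L), so W
n=13: →12(W) only, which is W, so L
n=14: →7(L), so W
n=15: →10(W), 12(W), 14(W) — all W, so L
n=16: →15(L), so W
n=17: →16(W) only, which is W, so L
n=18: →9(L), so W
n=19: →18(W) only, which is W, so L
n=20: →15(L), so W
The losing starting values of n are exactly the entries labelled L in this table (11 of them).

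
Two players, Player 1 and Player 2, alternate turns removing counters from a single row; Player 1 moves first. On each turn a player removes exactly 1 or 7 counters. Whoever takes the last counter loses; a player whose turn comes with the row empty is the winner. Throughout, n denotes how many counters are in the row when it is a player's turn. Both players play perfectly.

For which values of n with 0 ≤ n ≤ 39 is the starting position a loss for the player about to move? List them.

1, 3, 5, 7, 9, 11, 13, 15, 17, 19, 21, 23, 25, 27, 29, 31, 33, 35, 37, 39

Compute win/loss labels from the base case upward. A position with no move is W. Any other position is W if it can reach an L in one move, else L.
n=0: no move; the opponent has just taken the last counter and therefore loses → W
n=1: →0(W) only, which is W, so L
n=2: →1(L), so W
n=3: →2(W) only, which is W, so L
n=4: →3(L), so W
n=5: →4(W) only, which is W, so L
n=6: →5(L), so W
n=7: →6(W), 0(W) — all W, so L
n=8: →7(L), so W
n=9: →8(W), 2(W) — all W, so L
n=10: →9(L), so W
n=11: →10(W), 4(W) — all W, so L
n=12: →11(L), so W
n=13: →12(W), 6(W) — all W, so L
n=14: →13(L), so W
n=15: →14(W), 8(W) — all W, so L
n=16: →15(L), so W
n=17: →16(W), 10(W) — all W, so L
n=18: →17(L), so W
n=19: →18(W), 12(W) — all W, so L
n=20: →19(L), so W
n=21: →20(W), 14(W) — all W, so L
n=22: →21(L), so W
n=23: →22(W), 16(W) — all W, so L
n=24: →23(L), so W
n=25: →24(W), 18(W) — all W, so L
n=26: →25(L), so W
n=27: →26(W), 20(W) — all W, so L
n=28: →27(L), so W
n=29: →28(W), 22(W) — all W, so L
n=30: →29(L), so W
n=31: →30(W), 24(W) — all W, so L
n=32: →31(L), so W
n=33: →32(W), 26(W) — all W, so L
n=34: →33(L), so W
n=35: →34(W), 28(W) — all W, so L
n=36: →35(L), so W
n=37: →36(W), 30(W) — all W, so L
n=38: →37(L), so W
n=39: →38(W), 32(W) — all W, so L
Reading off the rows marked L gives the requested list; there are 20 such values of n.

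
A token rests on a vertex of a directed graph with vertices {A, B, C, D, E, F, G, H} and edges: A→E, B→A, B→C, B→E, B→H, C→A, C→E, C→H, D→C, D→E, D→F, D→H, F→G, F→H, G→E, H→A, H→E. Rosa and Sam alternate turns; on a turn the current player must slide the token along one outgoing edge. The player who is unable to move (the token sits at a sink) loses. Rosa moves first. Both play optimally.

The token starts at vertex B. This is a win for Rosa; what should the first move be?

Work bottom-up. With no move the player to move loses. Otherwise the position is W if at least one move leads to an L position for the opponent, and L if every move leads to a W.
Every edge goes from a vertex to one that appears earlier in the order E, A, H, C, B, G, F, D, so processing vertices in that order labels each vertex after all of its successors.
E: no outgoing edge → L
A: can move to E, which is L ⇒ W
H: can move to E, which is L ⇒ W
C: can move to E, which is L ⇒ W
B: can move to E, which is L ⇒ W
G: can move to E, which is L ⇒ W
F: moves to G(W), H(W); every one is W ⇒ L
D: can move to F, which is L ⇒ W
From B, the L positions reachable in one move are: E.

Move to E.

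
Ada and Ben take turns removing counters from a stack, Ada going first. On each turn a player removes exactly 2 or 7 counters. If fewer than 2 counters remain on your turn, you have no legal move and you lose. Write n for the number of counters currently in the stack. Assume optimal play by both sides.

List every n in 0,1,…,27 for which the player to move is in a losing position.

Label each position W (a win for the player to move) or L (a loss). A position with no legal move is L; any other position is W exactly when some move reaches an L, and L when every move reaches a W.
n=0: no move → L
n=1: no move → L
n=2: reaches L-position 0 → W
n=3: reaches L-position 1 → W
n=4: only reaches 2(W), which is W → L
n=5: only reaches 3(W), which is W → L
n=6: reaches L-position 4 → W
n=7: reaches L-position 5 → W
n=8: reaches L-position 1 → W
n=9: only reaches 7(W), 2(W), all W → L
n=10: only reaches 8(W), 3(W), all W → L
n=11: reaches L-position 9 → W
n=12: reaches L-position 10 → W
n=13: only reaches 11(W), 6(W), all W → L
n=14: only reaches 12(W), 7(W), all W → L
n=15: reaches L-position 13 → W
n=16: reaches L-position 14 → W
n=17: reaches L-position 10 → W
n=18: only reaches 16(W), 11(W), all W → L
n=19: only reaches 17(W), 12(W), all W → L
n=20: reaches L-position 18 → W
n=21: reaches L-position 19 → W
n=22: only reaches 20(W), 15(W), all W → L
n=23: only reaches 21(W), 16(W), all W → L
n=24: reaches L-position 22 → W
n=25: reaches L-position 23 → W
n=26: reaches L-position 19 → W
n=27: only reaches 25(W), 20(W), all W → L
The losing starting values of n are exactly the entries labelled L in this table (13 of them).

0, 1, 4, 5, 9, 10, 13, 14, 18, 19, 22, 23, 27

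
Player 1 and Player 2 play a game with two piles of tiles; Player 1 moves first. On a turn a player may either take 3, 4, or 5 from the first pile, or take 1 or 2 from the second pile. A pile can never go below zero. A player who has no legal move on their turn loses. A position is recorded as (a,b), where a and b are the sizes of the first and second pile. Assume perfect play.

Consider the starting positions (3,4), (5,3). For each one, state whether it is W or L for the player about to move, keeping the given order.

(3,4): L, (5,3): W

Use the standard recursion: the mover loses at a terminal position; elsewhere, the mover wins exactly when some move hands the opponent an L position.
No move ever increases a pile, so every position that can arise here has a ≤ 5 and b ≤ 4; it is enough to label the cells with 0 ≤ a ≤ 5 and 0 ≤ b ≤ 4.
Every move lowers a or b (never raises either), so fill the grid row by row in increasing a, and left to right within a row: each cell's successors are then already labelled.
      b=0  b=1  b=2  b=3  b=4
a=0:    L    W    W    L    W
a=1:    L    W    W    L    W
a=2:    L    W    W    L    W
a=3:    W    L    W    W    L
a=4:    W    L    W    W    L
a=5:    W    L    W    W    L
Cells with no legal move (terminal, hence L): (0,0), (1,0), (2,0).
The remaining L cells, each justified by listing all of its moves:
(0,3): only reaches (0,2)(W), (0,1)(W), all W → L
(1,3): only reaches (1,2)(W), (1,1)(W), all W → L
(2,3): only reaches (2,2)(W), (2,1)(W), all W → L
(3,1): only reaches (0,1)(W), (3,0)(W), all W → L
(3,4): only reaches (0,4)(W), (3,3)(W), (3,2)(W), all W → L
(4,1): only reaches (1,1)(W), (0,1)(W), (4,0)(W), all W → L
(4,4): only reaches (1,4)(W), (0,4)(W), (4,3)(W), (4,2)(W), all W → L
(5,1): only reaches (2,1)(W), (1,1)(W), (0,1)(W), (5,0)(W), all W → L
(5,4): only reaches (2,4)(W), (1,4)(W), (0,4)(W), (5,3)(W), (5,2)(W), all W → L
Every other cell has at least one move into one of the L cells above, so it is W.
(3,4): one of the L cells justified above, so L
(5,3): the move to (2,3) reaches an L cell, so W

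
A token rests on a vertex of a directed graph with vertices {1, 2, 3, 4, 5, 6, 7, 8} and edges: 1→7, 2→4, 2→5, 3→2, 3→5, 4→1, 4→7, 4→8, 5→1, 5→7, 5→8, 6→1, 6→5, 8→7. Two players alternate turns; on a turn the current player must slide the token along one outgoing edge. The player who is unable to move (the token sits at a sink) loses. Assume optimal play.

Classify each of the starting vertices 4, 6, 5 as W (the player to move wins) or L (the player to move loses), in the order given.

4: W, 6: L, 5: W

Positions with no move are L. A position that does have a move is losing for the player to move precisely when every available move leads to a winning position for the opponent. Fill in the labels:
Every edge goes from a vertex to one that appears earlier in the order 7, 8, 1, 5, 4, 2, 6, 3, so processing vertices in that order labels each vertex after all of its successors.
7: no outgoing edge → L
8: can move to 7, which is L ⇒ W
1: can move to 7, which is L ⇒ W
5: can move to 7, which is L ⇒ W
4: can move to 7, which is L ⇒ W
2: moves to 4(W), 5(W); every one is W ⇒ L
6: moves to 5(W), 1(W); every one is W ⇒ L
3: can move to 2, which is L ⇒ W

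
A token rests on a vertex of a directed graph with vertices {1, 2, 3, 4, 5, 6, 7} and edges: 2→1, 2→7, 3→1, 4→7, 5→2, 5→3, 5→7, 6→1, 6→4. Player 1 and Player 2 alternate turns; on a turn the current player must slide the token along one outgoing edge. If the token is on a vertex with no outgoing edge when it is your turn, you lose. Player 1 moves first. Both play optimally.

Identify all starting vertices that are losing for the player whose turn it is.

1, 7

Build the W/L table. Terminal = L. A non-terminal position is W if it has a move to some L; otherwise it is L.
Every edge goes from a vertex to one that appears earlier in the order 7, 1, 2, 3, 4, 5, 6, so processing vertices in that order labels each vertex after all of its successors.
7: no outgoing edge → L
1: no outgoing edge → L
2: reaches L-position 1 → W
3: reaches L-position 1 → W
4: reaches L-position 7 → W
5: reaches L-position 7 → W
6: reaches L-position 1 → W
Reading off the rows marked L gives the requested list; there are 2 such vertices.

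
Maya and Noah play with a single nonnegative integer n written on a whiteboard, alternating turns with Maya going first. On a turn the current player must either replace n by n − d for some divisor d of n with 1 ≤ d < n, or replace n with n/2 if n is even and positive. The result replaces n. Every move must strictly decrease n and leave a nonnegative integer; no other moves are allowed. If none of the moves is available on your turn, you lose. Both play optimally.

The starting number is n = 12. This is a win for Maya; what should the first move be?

Move to 9.

Positions with no move are L. A position that does have a move is losing for the player to move precisely when every available move leads to a winning position for the opponent. Fill in the labels:
n=0: no move → L
n=1: no move → L
n=2: can move to 1, which is L ⇒ W
n=3: the only move is to 2(W), a W ⇒ L
n=4: can move to 3, which is L ⇒ W
n=5: the only move is to 4(W), a W ⇒ L
n=6: can move to 3, which is L ⇒ W
n=7: the only move is to 6(W), a W ⇒ L
n=8: can move to 7, which is L ⇒ W
n=9: moves to 6(W), 8(W); every one is W ⇒ L
n=10: can move to 5, which is L ⇒ W
n=11: the only move is to 10(W), a W ⇒ L
n=12: can move to 9, which is L ⇒ W
From 12, the L positions reachable in one move are: 9, 11. Any move reaching one of these is winning.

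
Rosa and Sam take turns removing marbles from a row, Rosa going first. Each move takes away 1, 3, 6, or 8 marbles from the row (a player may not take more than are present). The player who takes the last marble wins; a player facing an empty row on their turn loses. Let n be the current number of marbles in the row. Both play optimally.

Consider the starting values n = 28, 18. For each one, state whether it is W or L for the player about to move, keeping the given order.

28: W, 18: L

Compute win/loss labels from the base case upward. A position with no move is L. Any other position is W if it can reach an L in one move, else L.
n=0: no move → L
n=1: can move to 0, which is L ⇒ W
n=2: the only move is to 1(W), a W ⇒ L
n=3: can move to 2, which is L ⇒ W
n=4: moves to 3(W), 1(W); every one is W ⇒ L
n=5: can move to 4, which is L ⇒ W
n=6: can move to 0, which is L ⇒ W
n=7: can move to 4, which is L ⇒ W
n=8: can move to 2, which is L ⇒ W
n=9: moves to 8(W), 6(W), 3(W), 1(W); every one is W ⇒ L
n=10: can move to 9, which is L ⇒ W
n=11: moves to 10(W), 8(W), 5(W), 3(W); every one is W ⇒ L
n=12: can move to 11, which is L ⇒ W
n=13: moves to 12(W), 10(W), 7(W), 5(W); every one is W ⇒ L
n=14: can move to 13, which is L ⇒ W
n=15: can move to 9, which is L ⇒ W
n=16: can move to 13, which is L ⇒ W
n=17: can move to 11, which is L ⇒ W
n=18: moves to 17(W), 15(W), 12(W), 10(W); every one is W ⇒ L
n=19: can move to 18, which is L ⇒ W
n=20: moves to 19(W), 17(W), 14(W), 12(W); every one is W ⇒ L
n=21: can move to 20, which is L ⇒ W
n=22: moves to 21(W), 19(W), 16(W), 14(W); every one is W ⇒ L
n=23: can move to 22, which is L ⇒ W
n=24: can move to 18, which is L ⇒ W
n=25: can move to 22, which is L ⇒ W
n=26: can move to 20, which is L ⇒ W
n=27: moves to 26(W), 24(W), 21(W), 19(W); every one is W ⇒ L
n=28: can move to 27, which is L ⇒ W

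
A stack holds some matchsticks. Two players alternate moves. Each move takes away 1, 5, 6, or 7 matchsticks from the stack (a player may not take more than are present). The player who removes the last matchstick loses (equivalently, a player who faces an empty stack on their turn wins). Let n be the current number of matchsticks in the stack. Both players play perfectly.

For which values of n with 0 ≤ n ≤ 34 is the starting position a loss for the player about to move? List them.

1, 3, 5, 13, 15, 17, 25, 27, 29

Use the standard recursion: the mover wins at a terminal position; elsewhere, the mover wins exactly when some move hands the opponent an L position.
n=0: no move; the opponent has just taken the last matchstick and therefore loses → W
n=1: the only move is to 0(W), a W ⇒ L
n=2: can move to 1, which is L ⇒ W
n=3: the only move is to 2(W), a W ⇒ L
n=4: can move to 3, which is L ⇒ W
n=5: moves to 4(W), 0(W); every one is W ⇒ L
n=6: can move to 5, which is L ⇒ W
n=7: can move to 1, which is L ⇒ W
n=8: can move to 3, which is L ⇒ W
n=9: can move to 3, which is L ⇒ W
n=10: can move to 5, which is L ⇒ W
n=11: can move to 5, which is L ⇒ W
n=12: can move to 5, which is L ⇒ W
n=13: moves to 12(W), 8(W), 7(W), 6(W); every one is W ⇒ L
n=14: can move to 13, which is L ⇒ W
n=15: moves to 14(W), 10(W), 9(W), 8(W); every one is W ⇒ L
n=16: can move to 15, which is L ⇒ W
n=17: moves to 16(W), 12(W), 11(W), 10(W); every one is W ⇒ L
n=18: can move to 17, which is L ⇒ W
n=19: can move to 13, which is L ⇒ W
n=20: can move to 15, which is L ⇒ W
n=21: can move to 15, which is L ⇒ W
n=22: can move to 17, which is L ⇒ W
n=23: can move to 17, which is L ⇒ W
n=24: can move to 17, which is L ⇒ W
n=25: moves to 24(W), 20(W), 19(W), 18(W); every one is W ⇒ L
n=26: can move to 25, which is L ⇒ W
n=27: moves to 26(W), 22(W), 21(W), 20(W); every one is W ⇒ L
n=28: can move to 27, which is L ⇒ W
n=29: moves to 28(W), 24(W), 23(W), 22(W); every one is W ⇒ L
n=30: can move to 29, which is L ⇒ W
n=31: can move to 25, which is L ⇒ W
n=32: can move to 27, which is L ⇒ W
n=33: can move to 27, which is L ⇒ W
n=34: can move to 29, which is L ⇒ W
The losing starting values of n are exactly the entries labelled L in this table (9 of them).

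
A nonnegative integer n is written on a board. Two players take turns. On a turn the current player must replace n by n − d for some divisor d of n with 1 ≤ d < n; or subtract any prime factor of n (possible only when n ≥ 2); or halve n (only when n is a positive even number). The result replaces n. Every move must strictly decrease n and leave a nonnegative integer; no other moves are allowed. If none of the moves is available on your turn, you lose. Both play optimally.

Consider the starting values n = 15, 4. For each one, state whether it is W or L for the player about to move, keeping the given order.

Compute win/loss labels from the base case upward. A position with no move is L. Any other position is W if it can reach an L in one move, else L.
n=0: no move → L
n=1: no move → L
n=2: W (go to 0, an L position)
n=3: W (go to 0, an L position)
n=4: L (options 2(W), 3(W) are all W)
n=5: W (go to 0, an L position)
n=6: W (go to 4, an L position)
n=7: W (go to 0, an L position)
n=8: W (go to 4, an L position)
n=9: L (options 6(W), 8(W) are all W)
n=10: W (go to 9, an L position)
n=11: W (go to 0, an L position)
n=12: W (go to 9, an L position)
n=13: W (go to 0, an L position)
n=14: L (options 7(W), 12(W), 13(W) are all W)
n=15: W (go to 14, an L position)

15: W, 4: L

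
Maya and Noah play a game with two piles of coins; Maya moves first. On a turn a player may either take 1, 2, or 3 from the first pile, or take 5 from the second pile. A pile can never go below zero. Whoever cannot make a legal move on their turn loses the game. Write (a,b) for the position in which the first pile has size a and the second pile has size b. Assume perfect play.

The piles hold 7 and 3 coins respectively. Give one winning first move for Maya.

Move to (4,3).

Build the W/L table. Terminal = L. A non-terminal position is W if it has a move to some L; otherwise it is L.
No move ever increases a pile, so every position that can arise here has a ≤ 7 and b ≤ 3; it is enough to label the cells with 0 ≤ a ≤ 7 and 0 ≤ b ≤ 3.
Every move lowers a or b (never raises either), so fill the grid row by row in increasing a, and left to right within a row: each cell's successors are then already labelled.
      b=0  b=1  b=2  b=3
a=0:    L    L    L    L
a=1:    W    W    W    W
a=2:    W    W    W    W
a=3:    W    W    W    W
a=4:    L    L    L    L
a=5:    W    W    W    W
a=6:    W    W    W    W
a=7:    W    W    W    W
Cells with no legal move (terminal, hence L): (0,0), (0,1), (0,2), (0,3).
The remaining L cells, each justified by listing all of its moves:
(4,0): →(3,0)(W), (2,0)(W), (1,0)(W) — all W, so L
(4,1): →(3,1)(W), (2,1)(W), (1,1)(W) — all W, so L
(4,2): →(3,2)(W), (2,2)(W), (1,2)(W) — all W, so L
(4,3): →(3,3)(W), (2,3)(W), (1,3)(W) — all W, so L
Every other cell has at least one move into one of the L cells above, so it is W.
From (7,3), the L positions reachable in one move are: (4,3).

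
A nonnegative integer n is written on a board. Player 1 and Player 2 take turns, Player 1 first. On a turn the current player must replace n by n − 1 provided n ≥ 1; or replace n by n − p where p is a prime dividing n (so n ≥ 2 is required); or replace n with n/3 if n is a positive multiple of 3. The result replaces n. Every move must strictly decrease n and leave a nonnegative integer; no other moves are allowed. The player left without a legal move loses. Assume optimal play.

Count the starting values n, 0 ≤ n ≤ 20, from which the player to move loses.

Label each position W (a win for the player to move) or L (a loss). A position with no legal move is L; any other position is W exactly when some move reaches an L, and L when every move reaches a W.
n=0: no move → L
n=1: →0(L), so W
n=2: →0(L), so W
n=3: →0(L), so W
n=4: →2(W), 3(W) — all W, so L
n=5: →0(L), so W
n=6: →4(L), so W
n=7: →0(L), so W
n=8: →6(W), 7(W) — all W, so L
n=9: →8(L), so W
n=10: →8(L), so W
n=11: →0(L), so W
n=12: →4(L), so W
n=13: →0(L), so W
n=14: →7(W), 12(W), 13(W) — all W, so L
n=15: →14(L), so W
n=16: →14(L), so W
n=17: →0(L), so W
n=18: →6(W), 15(W), 16(W), 17(W) — all W, so L
n=19: →0(L), so W
n=20: →18(L), so W
L entries with 0 ≤ n ≤ 20: n = 0, 4, 8, 14, 18; that makes 5.

5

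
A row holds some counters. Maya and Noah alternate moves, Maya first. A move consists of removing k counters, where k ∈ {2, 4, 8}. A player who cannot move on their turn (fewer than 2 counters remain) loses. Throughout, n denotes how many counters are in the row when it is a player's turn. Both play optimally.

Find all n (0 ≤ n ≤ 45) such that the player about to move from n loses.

Positions with no move are L. A position that does have a move is losing for the player to move precisely when every available move leads to a winning position for the opponent. Fill in the labels:
n=0: no move → L
n=1: no move → L
n=2: →0(L), so W
n=3: →1(L), so W
n=4: →0(L), so W
n=5: →1(L), so W
n=6: →4(W), 2(W) — all W, so L
n=7: →5(W), 3(W) — all W, so L
n=8: →6(L), so W
n=9: →7(L), so W
n=10: →6(L), so W
n=11: →7(L), so W
n=12: →10(W), 8(W), 4(W) — all W, so L
n=13: →11(W), 9(W), 5(W) — all W, so L
n=14: →12(L), so W
n=15: →13(L), so W
n=16: →12(L), so W
n=17: →13(L), so W
n=18: →16(W), 14(W), 10(W) — all W, so L
n=19: →17(W), 15(W), 11(W) — all W, so L
n=20: →18(L), so W
n=21: →19(L), so W
n=22: →18(L), so W
n=23: →19(L), so W
n=24: →22(W), 20(W), 16(W) — all W, so L
n=25: →23(W), 21(W), 17(W) — all W, so L
n=26: →24(L), so W
n=27: →25(L), so W
n=28: →24(L), so W
n=29: →25(L), so W
n=30: →28(W), 26(W), 22(W) — all W, so L
n=31: →29(W), 27(W), 23(W) — all W, so L
n=32: →30(L), so W
n=33: →31(L), so W
n=34: →30(L), so W
n=35: →31(L), so W
n=36: →34(W), 32(W), 28(W) — all W, so L
n=37: →35(W), 33(W), 29(W) — all W, so L
n=38: →36(L), so W
n=39: →37(L), so W
n=40: →36(L), so W
n=41: →37(L), so W
n=42: →40(W), 38(W), 34(W) — all W, so L
n=43: →41(W), 39(W), 35(W) — all W, so L
n=44: →42(L), so W
n=45: →43(L), so W
Reading off the rows marked L gives the requested list; there are 16 such values of n.

0, 1, 6, 7, 12, 13, 18, 19, 24, 25, 30, 31, 36, 37, 42, 43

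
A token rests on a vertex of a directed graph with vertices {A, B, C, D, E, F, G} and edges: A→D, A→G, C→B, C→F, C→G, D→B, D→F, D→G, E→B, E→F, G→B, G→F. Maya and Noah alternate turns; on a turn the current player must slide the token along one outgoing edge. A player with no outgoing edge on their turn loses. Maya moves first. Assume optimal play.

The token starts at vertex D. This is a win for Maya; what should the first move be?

Compute win/loss labels from the base case upward. A position with no move is L. Any other position is W if it can reach an L in one move, else L.
Every edge goes from a vertex to one that appears earlier in the order F, B, G, D, C, E, A, so processing vertices in that order labels each vertex after all of its successors.
F: no outgoing edge → L
B: no outgoing edge → L
G: reaches L-position B → W
D: reaches L-position B → W
C: reaches L-position B → W
E: reaches L-position B → W
A: only reaches D(W), G(W), all W → L
From D, the L positions reachable in one move are: B, F. Any move reaching one of these is winning.

Move to B.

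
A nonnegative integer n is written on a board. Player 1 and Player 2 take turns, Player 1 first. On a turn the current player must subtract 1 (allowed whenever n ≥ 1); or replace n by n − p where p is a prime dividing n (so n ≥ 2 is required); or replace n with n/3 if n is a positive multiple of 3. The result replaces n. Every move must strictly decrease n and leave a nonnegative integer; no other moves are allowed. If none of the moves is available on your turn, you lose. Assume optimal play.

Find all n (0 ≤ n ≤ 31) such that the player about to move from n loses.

0, 4, 8, 14, 18, 22, 25, 27

Positions with no move are L. A position that does have a move is losing for the player to move precisely when every available move leads to a winning position for the opponent. Fill in the labels:
n=0: no move → L
n=1: reaches L-position 0 → W
n=2: reaches L-position 0 → W
n=3: reaches L-position 0 → W
n=4: only reaches 2(W), 3(W), all W → L
n=5: reaches L-position 0 → W
n=6: reaches L-position 4 → W
n=7: reaches L-position 0 → W
n=8: only reaches 6(W), 7(W), all W → L
n=9: reaches L-position 8 → W
n=10: reaches L-position 8 → W
n=11: reaches L-position 0 → W
n=12: reaches L-position 4 → W
n=13: reaches L-position 0 → W
n=14: only reaches 7(W), 12(W), 13(W), all W → L
n=15: reaches L-position 14 → W
n=16: reaches L-position 14 → W
n=17: reaches L-position 0 → W
n=18: only reaches 6(W), 15(W), 16(W), 17(W), all W → L
n=19: reaches L-position 0 → W
n=20: reaches L-position 18 → W
n=21: reaches L-position 14 → W
n=22: only reaches 11(W), 20(W), 21(W), all W → L
n=23: reaches L-position 0 → W
n=24: reaches L-position 8 → W
n=25: only reaches 20(W), 24(W), all W → L
n=26: reaches L-position 25 → W
n=27: only reaches 9(W), 24(W), 26(W), all W → L
n=28: reaches L-position 27 → W
n=29: reaches L-position 0 → W
n=30: reaches L-position 25 → W
n=31: reaches L-position 0 → W
Reading off the rows marked L gives the requested list; there are 8 such values of n.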